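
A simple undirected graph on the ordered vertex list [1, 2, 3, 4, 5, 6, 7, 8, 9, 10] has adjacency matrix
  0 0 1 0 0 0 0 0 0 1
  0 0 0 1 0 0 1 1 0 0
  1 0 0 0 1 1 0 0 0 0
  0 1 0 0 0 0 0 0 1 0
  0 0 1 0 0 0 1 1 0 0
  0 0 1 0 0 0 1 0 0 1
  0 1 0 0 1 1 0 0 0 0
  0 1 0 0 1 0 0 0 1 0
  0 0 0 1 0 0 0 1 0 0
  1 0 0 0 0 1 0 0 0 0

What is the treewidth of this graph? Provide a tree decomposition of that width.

Every bag has size at most 3, so the width is 3 − 1 = 2 and tw(G) ≤ 2. The edges 4–9–8–2–4 form a cycle, so G is not a tree and its treewidth is at least 2. Combining the bounds, tw(G) = 2.

Treewidth 2.
One optimal decomposition is:
Bags: B1 = {2, 4, 9}  B2 = {2, 8, 9}  B3 = {2, 7, 8}  B4 = {5, 7, 8}  B5 = {5, 6, 7}  B6 = {3, 5, 6}  B7 = {3, 6, 10}  B8 = {1, 3, 10}
Tree: B1–B2, B2–B3, B3–B4, B4–B5, B5–B6, B6–B7, B7–B8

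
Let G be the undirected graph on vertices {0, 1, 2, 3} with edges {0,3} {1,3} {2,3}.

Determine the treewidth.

1

A width-1 tree decomposition is:
Bags: B1 = {2, 3}  B2 = {1, 3}  B3 = {0, 3}
Tree: B1–B2, B1–B3
The largest bag has 2 vertices, giving width 1; this decomposition certifies tw(G) ≤ 1. G has an edge, so its treewidth is at least 1. Combining the bounds, tw(G) = 1.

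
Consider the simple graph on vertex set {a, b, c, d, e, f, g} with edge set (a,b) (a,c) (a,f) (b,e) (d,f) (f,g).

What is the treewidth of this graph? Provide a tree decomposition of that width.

Treewidth 1.
One optimal decomposition is:
Bags: B1 = {a, c}  B2 = {a, b}  B3 = {a, f}  B4 = {b, e}  B5 = {d, f}  B6 = {f, g}
Tree: B1–B2, B2–B3, B2–B4, B3–B5, B3–B6

Each bag holds 2 vertices, so the decomposition has width 1, which upper-bounds the treewidth. Any graph with an edge has treewidth ≥ 1, and G has the edge a–c. Hence tw(G) = 1 exactly.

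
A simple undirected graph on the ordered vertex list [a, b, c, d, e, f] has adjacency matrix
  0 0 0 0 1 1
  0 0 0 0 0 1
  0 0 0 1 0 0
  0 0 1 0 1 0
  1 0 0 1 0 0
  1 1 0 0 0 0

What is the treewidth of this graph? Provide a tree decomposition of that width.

Treewidth 1.
Bags: B1 = {c, d}  B2 = {d, e}  B3 = {a, e}  B4 = {a, f}  B5 = {b, f}
Tree: B1–B2, B2–B3, B3–B4, B4–B5

The largest bag has 2 vertices, giving width 1; this decomposition certifies tw(G) ≤ 1. Since G has at least one edge (e.g. c–d), it is not an edgeless graph, so tw(G) ≥ 1. Combining the bounds, tw(G) = 1.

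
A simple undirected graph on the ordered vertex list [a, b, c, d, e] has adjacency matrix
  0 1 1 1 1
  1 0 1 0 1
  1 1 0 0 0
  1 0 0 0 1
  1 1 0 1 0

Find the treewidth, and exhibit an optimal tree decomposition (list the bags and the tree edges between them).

Treewidth 2.
One optimal decomposition is:
Bags: B1 = {a, b, c}  B2 = {a, b, e}  B3 = {a, d, e}
Tree: B1–B2, B2–B3

Each bag holds 3 vertices, so the decomposition has width 2, which upper-bounds the treewidth. Conversely, {a, d, e} is a clique of size 3, and the vertices of any clique must share a bag in every tree decomposition; so some bag has ≥ 3 vertices and tw(G) ≥ 2. Hence tw(G) = 2 exactly.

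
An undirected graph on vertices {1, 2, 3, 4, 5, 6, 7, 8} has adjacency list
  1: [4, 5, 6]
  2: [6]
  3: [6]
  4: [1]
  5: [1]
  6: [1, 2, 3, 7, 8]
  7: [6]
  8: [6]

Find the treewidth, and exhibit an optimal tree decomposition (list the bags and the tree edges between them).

The largest bag has 2 vertices, giving width 1; this decomposition certifies tw(G) ≤ 1. Any graph with an edge has treewidth ≥ 1, and G has the edge 4–1. Combining the bounds, tw(G) = 1.

Treewidth 1.
One optimal decomposition is:
Bags: B1 = {1, 4}  B2 = {1, 5}  B3 = {1, 6}  B4 = {6, 8}  B5 = {3, 6}  B6 = {2, 6}  B7 = {6, 7}
Tree: B1–B2, B1–B3, B3–B4, B3–B5, B4–B6, B3–B7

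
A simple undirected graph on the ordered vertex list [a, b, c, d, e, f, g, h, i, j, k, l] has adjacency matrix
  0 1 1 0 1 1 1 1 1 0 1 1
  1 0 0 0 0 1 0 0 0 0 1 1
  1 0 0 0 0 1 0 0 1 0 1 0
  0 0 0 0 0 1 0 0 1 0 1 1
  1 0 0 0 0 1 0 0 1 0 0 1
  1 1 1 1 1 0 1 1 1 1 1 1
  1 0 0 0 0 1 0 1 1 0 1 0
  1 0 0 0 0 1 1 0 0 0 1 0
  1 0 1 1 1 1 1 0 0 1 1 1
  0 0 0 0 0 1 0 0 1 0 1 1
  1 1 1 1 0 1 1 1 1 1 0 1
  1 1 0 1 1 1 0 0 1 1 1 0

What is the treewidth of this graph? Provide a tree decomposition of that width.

Each bag holds 5 vertices, so the decomposition has width 4, which upper-bounds the treewidth. On the other hand G contains the 5-clique {a, e, f, i, l}. A clique must lie in a single bag of any decomposition, so no decomposition can have width below 4. Hence tw(G) = 4 exactly.

Treewidth 4.
One optimal decomposition is:
Bags: B1 = {a, f, i, k, l}  B2 = {a, b, f, k, l}  B3 = {a, f, g, i, k}  B4 = {a, c, f, i, k}  B5 = {d, f, i, k, l}  B6 = {f, i, j, k, l}  B7 = {a, e, f, i, l}  B8 = {a, f, g, h, k}
Tree: B1–B2, B1–B3, B1–B4, B1–B5, B5–B6, B1–B7, B3–B8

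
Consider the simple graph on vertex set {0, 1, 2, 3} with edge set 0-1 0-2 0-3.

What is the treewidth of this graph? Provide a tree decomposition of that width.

The largest bag has 2 vertices, giving width 1; this decomposition certifies tw(G) ≤ 1. Since G has at least one edge (e.g. 0–1), it is not an edgeless graph, so tw(G) ≥ 1. The upper and lower bounds meet at 1, so that is the treewidth.

Treewidth 1.
One such decomposition:
Bags: B1 = {0, 1}  B2 = {0, 3}  B3 = {0, 2}
Tree: B1–B2, B2–B3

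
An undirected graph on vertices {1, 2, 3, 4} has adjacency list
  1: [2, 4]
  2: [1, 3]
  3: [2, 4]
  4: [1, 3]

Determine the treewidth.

2

A width-2 tree decomposition is:
Bags: B1 = {1, 3, 4}  B2 = {1, 2, 3}
Tree: B1–B2
The largest bag has 3 vertices, giving width 2; this decomposition certifies tw(G) ≤ 2. The edges 1–4–3–2–1 form a cycle, so G is not a tree and its treewidth is at least 2. Therefore the treewidth is 2.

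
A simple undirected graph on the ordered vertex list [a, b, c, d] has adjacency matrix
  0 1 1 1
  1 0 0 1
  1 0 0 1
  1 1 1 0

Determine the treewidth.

A width-2 tree decomposition is:
Bags: B1 = {a, b, d}  B2 = {a, c, d}
Tree: B1–B2
Every bag has size at most 3, so the width is 3 − 1 = 2 and tw(G) ≤ 2. On the other hand G contains the 3-clique {a, c, d}. A clique must lie in a single bag of any decomposition, so no decomposition can have width below 2. Combining the bounds, tw(G) = 2.

2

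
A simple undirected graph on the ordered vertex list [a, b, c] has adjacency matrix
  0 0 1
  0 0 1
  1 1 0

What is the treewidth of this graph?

A width-1 tree decomposition is:
Bags: B1 = {b, c}  B2 = {a, c}
Tree: B1–B2
Every bag has size at most 2, so the width is 2 − 1 = 1 and tw(G) ≤ 1. Since G has at least one edge (e.g. b–c), it is not an edgeless graph, so tw(G) ≥ 1. Combining the bounds, tw(G) = 1.

1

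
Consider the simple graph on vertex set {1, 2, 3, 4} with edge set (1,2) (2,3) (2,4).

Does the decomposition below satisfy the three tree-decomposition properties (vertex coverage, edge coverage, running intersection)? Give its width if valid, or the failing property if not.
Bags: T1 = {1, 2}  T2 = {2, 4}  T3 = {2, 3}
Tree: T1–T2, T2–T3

Vertex coverage: the bags together contain {1, 2, 3, 4}, the full vertex set. Edge coverage: each edge of G has both endpoints in at least one bag. Running intersection: for every vertex, the bags containing it form a connected subtree. All three properties hold, so this is a valid tree decomposition of width max|bag| − 1 = 1, and hence tw(G) ≤ 1.

Yes; width 1.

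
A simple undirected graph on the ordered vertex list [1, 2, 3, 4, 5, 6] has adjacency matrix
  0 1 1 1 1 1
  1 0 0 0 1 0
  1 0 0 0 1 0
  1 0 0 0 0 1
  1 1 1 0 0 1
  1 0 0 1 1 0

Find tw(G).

2

A width-2 tree decomposition is:
Bags: B1 = {1, 2, 5}  B2 = {1, 3, 5}  B3 = {1, 5, 6}  B4 = {1, 4, 6}
Tree: B1–B2, B2–B3, B3–B4
Each bag holds 3 vertices, so the decomposition has width 2, which upper-bounds the treewidth. For the lower bound, the 3 vertices {1, 4, 6} are pairwise adjacent, and any tree decomposition puts a clique entirely inside one bag — forcing width ≥ 2. The upper and lower bounds meet at 2, so that is the treewidth.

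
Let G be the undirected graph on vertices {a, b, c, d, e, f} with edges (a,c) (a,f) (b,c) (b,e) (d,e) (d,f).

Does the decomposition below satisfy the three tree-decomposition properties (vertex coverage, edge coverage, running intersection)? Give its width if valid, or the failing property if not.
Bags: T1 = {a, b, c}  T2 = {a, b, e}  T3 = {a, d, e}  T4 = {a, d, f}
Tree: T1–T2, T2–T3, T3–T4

Every vertex of G appears in some bag (union = {a, b, c, d, e, f}); every edge is covered by a bag; and for each vertex v the set of bags containing v is connected in the bag tree. The decomposition is therefore valid. The largest bag has 3 vertices, so the width is 2.

Yes; width 2.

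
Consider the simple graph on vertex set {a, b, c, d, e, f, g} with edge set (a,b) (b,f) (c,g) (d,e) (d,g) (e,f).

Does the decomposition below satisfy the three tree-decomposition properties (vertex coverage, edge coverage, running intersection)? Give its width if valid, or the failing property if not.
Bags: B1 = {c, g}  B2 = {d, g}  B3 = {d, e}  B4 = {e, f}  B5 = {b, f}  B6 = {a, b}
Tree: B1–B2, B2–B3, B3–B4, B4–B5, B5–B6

Every vertex of G appears in some bag (union = {a, b, c, d, e, f, g}); every edge is covered by a bag; and for each vertex v the set of bags containing v is connected in the bag tree. The decomposition is therefore valid. The largest bag has 2 vertices, so the width is 1.

Yes; width 1.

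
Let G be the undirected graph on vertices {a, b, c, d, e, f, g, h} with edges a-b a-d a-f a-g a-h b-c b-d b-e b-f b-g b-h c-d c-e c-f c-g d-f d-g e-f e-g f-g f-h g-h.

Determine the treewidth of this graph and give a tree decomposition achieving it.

Treewidth 4.
One such decomposition:
Bags: B1 = {b, c, e, f, g}  B2 = {b, c, d, f, g}  B3 = {a, b, d, f, g}  B4 = {a, b, f, g, h}
Tree: B1–B2, B2–B3, B3–B4

Every bag has size at most 5, so the width is 5 − 1 = 4 and tw(G) ≤ 4. On the other hand G contains the 5-clique {b, c, d, f, g}. A clique must lie in a single bag of any decomposition, so no decomposition can have width below 4. Hence tw(G) = 4 exactly.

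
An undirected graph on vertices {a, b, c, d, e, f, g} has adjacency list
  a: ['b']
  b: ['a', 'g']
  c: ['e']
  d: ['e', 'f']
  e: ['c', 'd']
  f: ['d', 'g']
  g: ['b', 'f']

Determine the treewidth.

1

A width-1 tree decomposition is:
Bags: B1 = {a, b}  B2 = {b, g}  B3 = {f, g}  B4 = {d, f}  B5 = {d, e}  B6 = {c, e}
Tree: B1–B2, B2–B3, B3–B4, B4–B5, B5–B6
The largest bag has 2 vertices, giving width 1; this decomposition certifies tw(G) ≤ 1. Since G has at least one edge (e.g. a–b), it is not an edgeless graph, so tw(G) ≥ 1. Combining the bounds, tw(G) = 1.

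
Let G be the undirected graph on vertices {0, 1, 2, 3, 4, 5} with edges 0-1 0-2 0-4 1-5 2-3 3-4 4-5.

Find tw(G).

A width-2 tree decomposition is:
Bags: B1 = {0, 2, 3}  B2 = {0, 3, 4}  B3 = {0, 1, 4}  B4 = {1, 4, 5}
Tree: B1–B2, B2–B3, B3–B4
Every bag has size at most 3, so the width is 3 − 1 = 2 and tw(G) ≤ 2. The edges 2–3–4–0–2 form a cycle, so G is not a tree and its treewidth is at least 2. Combining the bounds, tw(G) = 2.

2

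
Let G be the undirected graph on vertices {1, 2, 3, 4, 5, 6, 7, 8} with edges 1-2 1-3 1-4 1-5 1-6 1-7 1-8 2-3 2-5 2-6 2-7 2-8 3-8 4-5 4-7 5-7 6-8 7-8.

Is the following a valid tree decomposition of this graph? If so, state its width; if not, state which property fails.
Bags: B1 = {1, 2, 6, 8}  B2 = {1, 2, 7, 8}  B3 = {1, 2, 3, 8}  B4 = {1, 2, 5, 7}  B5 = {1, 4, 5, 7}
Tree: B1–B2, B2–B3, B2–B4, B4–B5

Yes; width 3.

Every vertex of G appears in some bag (union = {1, 2, 3, 4, 5, 6, 7, 8}); every edge is covered by a bag; and for each vertex v the set of bags containing v is connected in the bag tree. The decomposition is therefore valid. The largest bag has 4 vertices, so the width is 3.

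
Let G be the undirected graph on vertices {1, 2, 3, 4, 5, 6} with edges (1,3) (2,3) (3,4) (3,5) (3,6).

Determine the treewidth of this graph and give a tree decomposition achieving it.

Treewidth 1.
One optimal decomposition is:
Bags: B1 = {2, 3}  B2 = {3, 5}  B3 = {3, 4}  B4 = {1, 3}  B5 = {3, 6}
Tree: B1–B2, B2–B3, B3–B4, B2–B5

Every bag has size at most 2, so the width is 2 − 1 = 1 and tw(G) ≤ 1. Since G has at least one edge (e.g. 2–3), it is not an edgeless graph, so tw(G) ≥ 1. Hence tw(G) = 1 exactly.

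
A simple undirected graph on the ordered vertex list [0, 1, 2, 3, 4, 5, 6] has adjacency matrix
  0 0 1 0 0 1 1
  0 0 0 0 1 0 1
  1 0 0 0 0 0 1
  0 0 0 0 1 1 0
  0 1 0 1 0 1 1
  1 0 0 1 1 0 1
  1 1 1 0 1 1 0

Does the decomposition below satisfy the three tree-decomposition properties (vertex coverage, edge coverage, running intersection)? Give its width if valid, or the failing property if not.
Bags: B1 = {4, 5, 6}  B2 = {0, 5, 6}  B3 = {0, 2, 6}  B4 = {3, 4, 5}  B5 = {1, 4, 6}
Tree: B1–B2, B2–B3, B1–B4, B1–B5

Yes; width 2.

Checking the three conditions: (i) the bags cover all of {0, 1, 2, 3, 4, 5, 6}; (ii) for each edge, some bag contains both endpoints; (iii) the bags containing any fixed vertex form a subtree. All hold, so the decomposition is valid with width 3 − 1 = 2.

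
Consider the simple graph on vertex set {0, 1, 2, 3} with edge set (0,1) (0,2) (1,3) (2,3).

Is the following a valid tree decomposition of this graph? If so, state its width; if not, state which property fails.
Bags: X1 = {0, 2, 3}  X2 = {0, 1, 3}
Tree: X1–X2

Yes; width 2.

Checking the three conditions: (i) the bags cover all of {0, 1, 2, 3}; (ii) for each edge, some bag contains both endpoints; (iii) the bags containing any fixed vertex form a subtree. All hold, so the decomposition is valid with width 3 − 1 = 2.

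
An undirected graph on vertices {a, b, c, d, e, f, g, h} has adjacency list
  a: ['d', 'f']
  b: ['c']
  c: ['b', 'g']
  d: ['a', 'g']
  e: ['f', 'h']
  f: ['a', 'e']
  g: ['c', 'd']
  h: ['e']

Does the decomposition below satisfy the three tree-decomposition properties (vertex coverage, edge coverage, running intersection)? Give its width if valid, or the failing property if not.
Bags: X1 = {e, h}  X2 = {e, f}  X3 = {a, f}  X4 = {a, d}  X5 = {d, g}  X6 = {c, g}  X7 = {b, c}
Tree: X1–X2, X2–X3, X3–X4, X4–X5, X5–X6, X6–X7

Yes; width 1.

Checking the three conditions: (i) the bags cover all of {a, b, c, d, e, f, g, h}; (ii) for each edge, some bag contains both endpoints; (iii) the bags containing any fixed vertex form a subtree. All hold, so the decomposition is valid with width 2 − 1 = 1.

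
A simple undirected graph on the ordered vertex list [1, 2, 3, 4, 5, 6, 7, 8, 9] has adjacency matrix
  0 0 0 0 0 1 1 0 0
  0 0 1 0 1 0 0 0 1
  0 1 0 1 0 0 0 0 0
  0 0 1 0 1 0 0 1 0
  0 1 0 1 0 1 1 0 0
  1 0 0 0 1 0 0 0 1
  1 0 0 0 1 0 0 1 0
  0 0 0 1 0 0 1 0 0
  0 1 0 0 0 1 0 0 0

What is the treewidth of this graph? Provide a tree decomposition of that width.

Each bag holds 4 vertices, so the decomposition has width 3, which upper-bounds the treewidth. For the lower bound: the 4 vertex sets {1,6,9}, {2}, {5}, {3,4,7,8} are disjoint, each induces a connected subgraph, and every pair is joined by at least one edge of G. Contracting each set to a single vertex therefore yields K_{4} as a minor, and since treewidth is minor-monotone, tw(G) ≥ tw(K_{4}) = 3. Therefore the treewidth is 3.

Treewidth 3.
One such decomposition:
Bags: B1 = {1, 2, 6, 9}  B2 = {1, 2, 5, 6}  B3 = {1, 2, 5, 7}  B4 = {2, 3, 5, 7}  B5 = {3, 4, 5, 7}  B6 = {3, 4, 7, 8}
Tree: B1–B2, B2–B3, B3–B4, B4–B5, B5–B6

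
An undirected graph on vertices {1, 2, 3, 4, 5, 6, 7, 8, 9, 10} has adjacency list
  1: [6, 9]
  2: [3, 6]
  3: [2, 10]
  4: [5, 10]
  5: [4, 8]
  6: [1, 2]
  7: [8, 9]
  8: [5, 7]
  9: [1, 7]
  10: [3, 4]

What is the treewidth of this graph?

A width-2 tree decomposition is:
Bags: B1 = {5, 7, 8}  B2 = {4, 5, 7}  B3 = {4, 7, 10}  B4 = {3, 7, 10}  B5 = {2, 3, 7}  B6 = {2, 6, 7}  B7 = {1, 6, 7}  B8 = {1, 7, 9}
Tree: B1–B2, B2–B3, B3–B4, B4–B5, B5–B6, B6–B7, B7–B8
Every bag has size at most 3, so the width is 3 − 1 = 2 and tw(G) ≤ 2. The edges 7–8–5–4–10–3–2–6–1–9–7 form a cycle, so G is not a tree and its treewidth is at least 2. Hence tw(G) = 2 exactly.

2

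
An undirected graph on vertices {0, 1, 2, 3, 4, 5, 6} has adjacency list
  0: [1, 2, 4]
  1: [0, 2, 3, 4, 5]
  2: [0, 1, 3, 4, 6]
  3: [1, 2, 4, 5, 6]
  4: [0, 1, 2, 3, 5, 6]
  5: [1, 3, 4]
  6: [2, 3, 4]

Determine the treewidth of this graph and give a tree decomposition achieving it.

Treewidth 3.
Bags: B1 = {0, 1, 2, 4}  B2 = {1, 2, 3, 4}  B3 = {2, 3, 4, 6}  B4 = {1, 3, 4, 5}
Tree: B1–B2, B2–B3, B2–B4

Each bag holds 4 vertices, so the decomposition has width 3, which upper-bounds the treewidth. For the lower bound, the 4 vertices {0, 1, 2, 4} are pairwise adjacent, and any tree decomposition puts a clique entirely inside one bag — forcing width ≥ 3. Hence tw(G) = 3 exactly.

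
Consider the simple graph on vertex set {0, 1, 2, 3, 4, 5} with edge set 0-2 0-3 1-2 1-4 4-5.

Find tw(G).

A width-1 tree decomposition is:
Bags: B1 = {4, 5}  B2 = {1, 4}  B3 = {1, 2}  B4 = {0, 2}  B5 = {0, 3}
Tree: B1–B2, B2–B3, B3–B4, B4–B5
Each bag holds 2 vertices, so the decomposition has width 1, which upper-bounds the treewidth. Since G has at least one edge (e.g. 5–4), it is not an edgeless graph, so tw(G) ≥ 1. Hence tw(G) = 1 exactly.

1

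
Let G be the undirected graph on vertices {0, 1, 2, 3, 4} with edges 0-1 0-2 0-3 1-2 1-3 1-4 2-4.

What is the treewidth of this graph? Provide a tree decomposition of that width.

Every bag has size at most 3, so the width is 3 − 1 = 2 and tw(G) ≤ 2. For the lower bound, the 3 vertices {0, 1, 2} are pairwise adjacent, and any tree decomposition puts a clique entirely inside one bag — forcing width ≥ 2. Therefore the treewidth is 2.

Treewidth 2.
One such decomposition:
Bags: B1 = {0, 1, 2}  B2 = {1, 2, 4}  B3 = {0, 1, 3}
Tree: B1–B2, B1–B3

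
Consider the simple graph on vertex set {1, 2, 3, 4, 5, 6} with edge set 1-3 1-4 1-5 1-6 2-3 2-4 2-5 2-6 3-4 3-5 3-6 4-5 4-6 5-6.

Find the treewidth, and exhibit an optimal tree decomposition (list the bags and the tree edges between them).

Each bag holds 5 vertices, so the decomposition has width 4, which upper-bounds the treewidth. On the other hand G contains the 5-clique {1, 3, 4, 5, 6}. A clique must lie in a single bag of any decomposition, so no decomposition can have width below 4. Combining the bounds, tw(G) = 4.

Treewidth 4.
One such decomposition:
Bags: B1 = {2, 3, 4, 5, 6}  B2 = {1, 3, 4, 5, 6}
Tree: B1–B2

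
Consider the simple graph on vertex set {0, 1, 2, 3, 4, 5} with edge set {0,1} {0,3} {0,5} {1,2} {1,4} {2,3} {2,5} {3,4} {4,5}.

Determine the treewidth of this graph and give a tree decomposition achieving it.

Treewidth 3.
One optimal decomposition is:
Bags: B1 = {0, 1, 2, 4}  B2 = {0, 2, 3, 4}  B3 = {0, 2, 4, 5}
Tree: B1–B2, B2–B3

Each bag holds 4 vertices, so the decomposition has width 3, which upper-bounds the treewidth. For the lower bound: the 4 vertex sets {0,1}, {2,3}, {4}, {5} are disjoint, each induces a connected subgraph, and every pair is joined by at least one edge of G. Contracting each set to a single vertex therefore yields K_{4} as a minor, and since treewidth is minor-monotone, tw(G) ≥ tw(K_{4}) = 3. Combining the bounds, tw(G) = 3.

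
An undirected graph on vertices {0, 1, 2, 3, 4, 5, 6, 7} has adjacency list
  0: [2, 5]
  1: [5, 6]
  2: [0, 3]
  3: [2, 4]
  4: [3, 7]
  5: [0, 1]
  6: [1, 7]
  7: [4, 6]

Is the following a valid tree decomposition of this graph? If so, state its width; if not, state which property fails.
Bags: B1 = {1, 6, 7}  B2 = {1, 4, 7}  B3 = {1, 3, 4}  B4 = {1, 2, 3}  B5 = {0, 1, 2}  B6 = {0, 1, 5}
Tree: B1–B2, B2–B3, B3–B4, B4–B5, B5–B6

Yes; width 2.

Every vertex of G appears in some bag (union = {0, 1, 2, 3, 4, 5, 6, 7}); every edge is covered by a bag; and for each vertex v the set of bags containing v is connected in the bag tree. The decomposition is therefore valid. The largest bag has 3 vertices, so the width is 2.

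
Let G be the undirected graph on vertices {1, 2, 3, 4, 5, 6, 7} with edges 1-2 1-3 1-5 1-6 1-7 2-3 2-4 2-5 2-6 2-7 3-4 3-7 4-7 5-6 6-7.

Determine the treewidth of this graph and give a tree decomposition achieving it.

Treewidth 3.
Bags: B1 = {1, 2, 6, 7}  B2 = {1, 2, 5, 6}  B3 = {1, 2, 3, 7}  B4 = {2, 3, 4, 7}
Tree: B1–B2, B1–B3, B3–B4

The largest bag has 4 vertices, giving width 3; this decomposition certifies tw(G) ≤ 3. Conversely, {1, 2, 3, 7} is a clique of size 4, and the vertices of any clique must share a bag in every tree decomposition; so some bag has ≥ 4 vertices and tw(G) ≥ 3. Therefore the treewidth is 3.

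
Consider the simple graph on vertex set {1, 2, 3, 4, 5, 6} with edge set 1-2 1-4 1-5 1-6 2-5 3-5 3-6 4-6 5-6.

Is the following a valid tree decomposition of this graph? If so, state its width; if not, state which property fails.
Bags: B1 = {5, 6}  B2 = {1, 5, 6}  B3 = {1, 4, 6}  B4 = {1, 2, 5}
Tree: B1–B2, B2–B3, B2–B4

No — vertex 3 appears in no bag.

A tree decomposition must satisfy three properties: every vertex lies in some bag; for every edge, both endpoints lie together in some bag; and for every vertex, the bags containing it form a connected subtree. Here vertex 3 appears in no bag, so the decomposition is invalid.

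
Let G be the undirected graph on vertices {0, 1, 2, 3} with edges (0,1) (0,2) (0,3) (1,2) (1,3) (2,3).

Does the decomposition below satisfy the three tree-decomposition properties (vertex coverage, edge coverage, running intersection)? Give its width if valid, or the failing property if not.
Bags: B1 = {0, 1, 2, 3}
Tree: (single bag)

Every vertex of G appears in some bag (union = {0, 1, 2, 3}); every edge is covered by a bag; and for each vertex v the set of bags containing v is connected in the bag tree. The decomposition is therefore valid. The largest bag has 4 vertices, so the width is 3.

Yes; width 3.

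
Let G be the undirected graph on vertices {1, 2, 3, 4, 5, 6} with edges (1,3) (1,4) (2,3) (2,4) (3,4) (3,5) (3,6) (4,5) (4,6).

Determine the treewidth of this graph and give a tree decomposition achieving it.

Each bag holds 3 vertices, so the decomposition has width 2, which upper-bounds the treewidth. On the other hand G contains the 3-clique {1, 3, 4}. A clique must lie in a single bag of any decomposition, so no decomposition can have width below 2. Hence tw(G) = 2 exactly.

Treewidth 2.
Bags: B1 = {1, 3, 4}  B2 = {2, 3, 4}  B3 = {3, 4, 6}  B4 = {3, 4, 5}
Tree: B1–B2, B1–B3, B3–B4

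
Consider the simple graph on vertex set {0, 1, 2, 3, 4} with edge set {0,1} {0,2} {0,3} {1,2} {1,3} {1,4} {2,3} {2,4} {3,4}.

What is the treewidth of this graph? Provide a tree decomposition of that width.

Treewidth 3.
Bags: B1 = {1, 2, 3, 4}  B2 = {0, 1, 2, 3}
Tree: B1–B2

Every bag has size at most 4, so the width is 4 − 1 = 3 and tw(G) ≤ 3. On the other hand G contains the 4-clique {0, 1, 2, 3}. A clique must lie in a single bag of any decomposition, so no decomposition can have width below 3. Hence tw(G) = 3 exactly.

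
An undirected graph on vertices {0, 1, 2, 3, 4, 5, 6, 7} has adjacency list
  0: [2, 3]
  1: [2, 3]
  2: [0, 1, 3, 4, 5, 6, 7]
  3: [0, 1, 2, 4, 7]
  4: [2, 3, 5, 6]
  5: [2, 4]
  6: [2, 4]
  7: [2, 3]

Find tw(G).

A width-2 tree decomposition is:
Bags: B1 = {2, 3, 4}  B2 = {2, 3, 7}  B3 = {2, 4, 5}  B4 = {0, 2, 3}  B5 = {1, 2, 3}  B6 = {2, 4, 6}
Tree: B1–B2, B1–B3, B1–B4, B1–B5, B3–B6
Every bag has size at most 3, so the width is 3 − 1 = 2 and tw(G) ≤ 2. For the lower bound, the 3 vertices {0, 2, 3} are pairwise adjacent, and any tree decomposition puts a clique entirely inside one bag — forcing width ≥ 2. Therefore the treewidth is 2.

2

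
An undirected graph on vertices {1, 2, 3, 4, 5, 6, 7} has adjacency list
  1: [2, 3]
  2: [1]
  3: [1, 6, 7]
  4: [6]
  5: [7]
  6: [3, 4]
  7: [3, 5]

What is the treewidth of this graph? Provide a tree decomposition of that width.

Treewidth 1.
Bags: B1 = {3, 6}  B2 = {4, 6}  B3 = {3, 7}  B4 = {5, 7}  B5 = {1, 3}  B6 = {1, 2}
Tree: B1–B2, B1–B3, B3–B4, B3–B5, B5–B6

Every bag has size at most 2, so the width is 2 − 1 = 1 and tw(G) ≤ 1. Any graph with an edge has treewidth ≥ 1, and G has the edge 3–6. The upper and lower bounds meet at 1, so that is the treewidth.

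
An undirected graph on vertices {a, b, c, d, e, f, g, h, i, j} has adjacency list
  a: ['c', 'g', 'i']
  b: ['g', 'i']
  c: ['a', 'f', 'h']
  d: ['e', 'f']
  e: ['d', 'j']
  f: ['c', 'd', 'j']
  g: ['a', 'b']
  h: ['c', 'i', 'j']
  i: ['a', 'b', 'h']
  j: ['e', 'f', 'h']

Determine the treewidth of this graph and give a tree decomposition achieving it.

Each bag holds 3 vertices, so the decomposition has width 2, which upper-bounds the treewidth. For the lower bound, G contains the cycle e–d–f–j–e, so G is not a forest; only forests have treewidth ≤ 1, hence tw(G) ≥ 2. Combining the bounds, tw(G) = 2.

Treewidth 2.
One such decomposition:
Bags: B1 = {d, e, j}  B2 = {d, f, j}  B3 = {f, h, j}  B4 = {c, f, h}  B5 = {c, h, i}  B6 = {a, c, i}  B7 = {a, b, i}  B8 = {a, b, g}
Tree: B1–B2, B2–B3, B3–B4, B4–B5, B5–B6, B6–B7, B7–B8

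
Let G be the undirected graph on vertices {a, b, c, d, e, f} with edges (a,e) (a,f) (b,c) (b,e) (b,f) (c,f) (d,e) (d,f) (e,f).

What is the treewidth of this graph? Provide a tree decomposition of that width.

Each bag holds 3 vertices, so the decomposition has width 2, which upper-bounds the treewidth. For the lower bound, the 3 vertices {d, e, f} are pairwise adjacent, and any tree decomposition puts a clique entirely inside one bag — forcing width ≥ 2. The upper and lower bounds meet at 2, so that is the treewidth.

Treewidth 2.
One optimal decomposition is:
Bags: B1 = {b, e, f}  B2 = {a, e, f}  B3 = {b, c, f}  B4 = {d, e, f}
Tree: B1–B2, B1–B3, B2–B4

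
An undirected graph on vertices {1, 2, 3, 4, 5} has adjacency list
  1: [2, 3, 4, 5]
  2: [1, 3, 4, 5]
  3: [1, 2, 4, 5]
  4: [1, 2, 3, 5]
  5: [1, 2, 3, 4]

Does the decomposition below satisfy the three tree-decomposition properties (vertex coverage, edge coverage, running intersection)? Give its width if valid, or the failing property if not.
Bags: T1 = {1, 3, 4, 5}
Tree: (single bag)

No — vertex 2 appears in no bag.

A tree decomposition must satisfy three properties: every vertex lies in some bag; for every edge, both endpoints lie together in some bag; and for every vertex, the bags containing it form a connected subtree. Here vertex 2 appears in no bag, so the decomposition is invalid.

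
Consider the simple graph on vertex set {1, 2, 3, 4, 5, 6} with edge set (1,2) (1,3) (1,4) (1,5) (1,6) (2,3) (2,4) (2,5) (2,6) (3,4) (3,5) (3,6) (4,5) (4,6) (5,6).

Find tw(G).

5

A width-5 tree decomposition is:
Bags: B1 = {1, 2, 3, 4, 5, 6}
Tree: (single bag)
A single bag containing all 6 vertices is trivially a valid decomposition of width 5. For the lower bound, the 6 vertices {1, 2, 3, 4, 5, 6} are pairwise adjacent, and any tree decomposition puts a clique entirely inside one bag — forcing width ≥ 5. Hence tw(G) = 5 exactly.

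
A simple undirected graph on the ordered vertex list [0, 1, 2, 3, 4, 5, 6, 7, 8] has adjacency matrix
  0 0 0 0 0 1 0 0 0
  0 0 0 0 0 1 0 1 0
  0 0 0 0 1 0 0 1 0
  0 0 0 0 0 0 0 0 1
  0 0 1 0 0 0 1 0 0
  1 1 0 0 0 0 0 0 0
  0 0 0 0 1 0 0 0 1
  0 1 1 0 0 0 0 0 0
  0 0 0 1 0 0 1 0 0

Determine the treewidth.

A width-1 tree decomposition is:
Bags: B1 = {3, 8}  B2 = {6, 8}  B3 = {4, 6}  B4 = {2, 4}  B5 = {2, 7}  B6 = {1, 7}  B7 = {1, 5}  B8 = {0, 5}
Tree: B1–B2, B2–B3, B3–B4, B4–B5, B5–B6, B6–B7, B7–B8
Each bag holds 2 vertices, so the decomposition has width 1, which upper-bounds the treewidth. G has an edge, so its treewidth is at least 1. Therefore the treewidth is 1.

1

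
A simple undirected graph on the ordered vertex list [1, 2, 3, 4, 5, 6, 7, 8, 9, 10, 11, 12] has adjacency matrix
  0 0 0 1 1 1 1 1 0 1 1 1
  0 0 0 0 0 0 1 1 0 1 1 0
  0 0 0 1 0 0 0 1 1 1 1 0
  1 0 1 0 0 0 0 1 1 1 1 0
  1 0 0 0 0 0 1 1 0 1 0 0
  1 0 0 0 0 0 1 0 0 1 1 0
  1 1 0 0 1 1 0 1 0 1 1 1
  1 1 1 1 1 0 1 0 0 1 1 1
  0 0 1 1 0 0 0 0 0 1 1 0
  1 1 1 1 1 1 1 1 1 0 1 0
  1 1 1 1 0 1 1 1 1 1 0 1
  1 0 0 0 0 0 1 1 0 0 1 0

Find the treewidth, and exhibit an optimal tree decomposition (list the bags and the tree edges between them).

The largest bag has 5 vertices, giving width 4; this decomposition certifies tw(G) ≤ 4. On the other hand G contains the 5-clique {1, 4, 8, 10, 11}. A clique must lie in a single bag of any decomposition, so no decomposition can have width below 4. Hence tw(G) = 4 exactly.

Treewidth 4.
One optimal decomposition is:
Bags: B1 = {1, 6, 7, 10, 11}  B2 = {1, 7, 8, 10, 11}  B3 = {1, 4, 8, 10, 11}  B4 = {1, 5, 7, 8, 10}  B5 = {3, 4, 8, 10, 11}  B6 = {1, 7, 8, 11, 12}  B7 = {2, 7, 8, 10, 11}  B8 = {3, 4, 9, 10, 11}
Tree: B1–B2, B2–B3, B2–B4, B3–B5, B2–B6, B2–B7, B5–B8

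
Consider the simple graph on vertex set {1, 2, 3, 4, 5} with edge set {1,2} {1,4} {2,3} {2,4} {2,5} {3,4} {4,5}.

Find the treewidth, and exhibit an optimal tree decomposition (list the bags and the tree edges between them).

Treewidth 2.
One such decomposition:
Bags: B1 = {1, 2, 4}  B2 = {2, 4, 5}  B3 = {2, 3, 4}
Tree: B1–B2, B2–B3

Each bag holds 3 vertices, so the decomposition has width 2, which upper-bounds the treewidth. For the lower bound, the 3 vertices {1, 2, 4} are pairwise adjacent, and any tree decomposition puts a clique entirely inside one bag — forcing width ≥ 2. Therefore the treewidth is 2.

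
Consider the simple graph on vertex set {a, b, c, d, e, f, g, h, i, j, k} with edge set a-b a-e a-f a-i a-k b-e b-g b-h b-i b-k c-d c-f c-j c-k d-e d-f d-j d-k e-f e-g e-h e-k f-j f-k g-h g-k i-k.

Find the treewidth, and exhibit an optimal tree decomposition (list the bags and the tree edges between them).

The largest bag has 4 vertices, giving width 3; this decomposition certifies tw(G) ≤ 3. For the lower bound, the 4 vertices {c, d, f, j} are pairwise adjacent, and any tree decomposition puts a clique entirely inside one bag — forcing width ≥ 3. The upper and lower bounds meet at 3, so that is the treewidth.

Treewidth 3.
One such decomposition:
Bags: B1 = {a, e, f, k}  B2 = {a, b, e, k}  B3 = {d, e, f, k}  B4 = {c, d, f, k}  B5 = {a, b, i, k}  B6 = {b, e, g, k}  B7 = {b, e, g, h}  B8 = {c, d, f, j}
Tree: B1–B2, B1–B3, B3–B4, B2–B5, B2–B6, B6–B7, B4–B8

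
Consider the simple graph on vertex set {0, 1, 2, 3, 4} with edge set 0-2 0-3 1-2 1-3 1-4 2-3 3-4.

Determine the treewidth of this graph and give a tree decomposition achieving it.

Each bag holds 3 vertices, so the decomposition has width 2, which upper-bounds the treewidth. For the lower bound, the 3 vertices {0, 2, 3} are pairwise adjacent, and any tree decomposition puts a clique entirely inside one bag — forcing width ≥ 2. The upper and lower bounds meet at 2, so that is the treewidth.

Treewidth 2.
One optimal decomposition is:
Bags: B1 = {1, 2, 3}  B2 = {1, 3, 4}  B3 = {0, 2, 3}
Tree: B1–B2, B1–B3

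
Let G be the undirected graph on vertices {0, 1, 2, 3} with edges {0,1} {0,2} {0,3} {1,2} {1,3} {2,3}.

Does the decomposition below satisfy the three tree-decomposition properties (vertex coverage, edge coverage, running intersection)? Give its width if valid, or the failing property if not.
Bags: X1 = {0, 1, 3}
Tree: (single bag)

A tree decomposition must satisfy three properties: every vertex lies in some bag; for every edge, both endpoints lie together in some bag; and for every vertex, the bags containing it form a connected subtree. Here vertex 2 appears in no bag, so the decomposition is invalid.

No — vertex 2 appears in no bag.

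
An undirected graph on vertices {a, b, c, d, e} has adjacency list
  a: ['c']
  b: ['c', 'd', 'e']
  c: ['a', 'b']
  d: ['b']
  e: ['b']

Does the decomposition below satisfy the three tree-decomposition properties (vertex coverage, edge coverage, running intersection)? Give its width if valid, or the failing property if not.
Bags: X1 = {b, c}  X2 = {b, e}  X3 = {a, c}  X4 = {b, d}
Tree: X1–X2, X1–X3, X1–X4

Every vertex of G appears in some bag (union = {a, b, c, d, e}); every edge is covered by a bag; and for each vertex v the set of bags containing v is connected in the bag tree. The decomposition is therefore valid. The largest bag has 2 vertices, so the width is 1.

Yes; width 1.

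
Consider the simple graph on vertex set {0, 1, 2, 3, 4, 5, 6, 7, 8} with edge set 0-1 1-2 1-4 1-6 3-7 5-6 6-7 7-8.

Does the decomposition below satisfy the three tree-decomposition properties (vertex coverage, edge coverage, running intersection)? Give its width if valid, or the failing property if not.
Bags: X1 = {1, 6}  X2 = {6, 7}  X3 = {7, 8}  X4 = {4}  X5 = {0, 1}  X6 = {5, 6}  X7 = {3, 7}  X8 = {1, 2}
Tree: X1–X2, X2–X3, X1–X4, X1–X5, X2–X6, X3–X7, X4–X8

No — edge (1,4) lies in no bag.

A tree decomposition must satisfy three properties: every vertex lies in some bag; for every edge, both endpoints lie together in some bag; and for every vertex, the bags containing it form a connected subtree. Here edge (1,4) lies in no bag, so the decomposition is invalid.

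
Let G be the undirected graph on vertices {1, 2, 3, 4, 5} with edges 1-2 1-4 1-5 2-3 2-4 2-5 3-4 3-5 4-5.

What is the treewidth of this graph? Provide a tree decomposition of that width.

The largest bag has 4 vertices, giving width 3; this decomposition certifies tw(G) ≤ 3. For the lower bound, the 4 vertices {1, 2, 4, 5} are pairwise adjacent, and any tree decomposition puts a clique entirely inside one bag — forcing width ≥ 3. Therefore the treewidth is 3.

Treewidth 3.
One such decomposition:
Bags: B1 = {1, 2, 4, 5}  B2 = {2, 3, 4, 5}
Tree: B1–B2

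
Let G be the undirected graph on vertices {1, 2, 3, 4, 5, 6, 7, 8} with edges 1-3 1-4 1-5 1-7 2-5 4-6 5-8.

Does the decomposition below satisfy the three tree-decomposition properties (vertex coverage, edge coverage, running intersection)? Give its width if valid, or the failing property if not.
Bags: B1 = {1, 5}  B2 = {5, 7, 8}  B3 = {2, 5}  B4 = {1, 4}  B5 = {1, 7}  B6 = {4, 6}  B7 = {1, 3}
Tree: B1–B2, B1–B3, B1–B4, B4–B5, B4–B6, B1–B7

No — bags containing vertex 7 are not connected in the tree.

A tree decomposition must satisfy three properties: every vertex lies in some bag; for every edge, both endpoints lie together in some bag; and for every vertex, the bags containing it form a connected subtree. Here bags containing vertex 7 are not connected in the tree, so the decomposition is invalid.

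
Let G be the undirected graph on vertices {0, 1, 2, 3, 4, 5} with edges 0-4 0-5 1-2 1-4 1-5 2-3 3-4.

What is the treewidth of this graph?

2

A width-2 tree decomposition is:
Bags: B1 = {0, 1, 5}  B2 = {0, 1, 4}  B3 = {1, 2, 4}  B4 = {2, 3, 4}
Tree: B1–B2, B2–B3, B3–B4
Every bag has size at most 3, so the width is 3 − 1 = 2 and tw(G) ≤ 2. Since 5–0–4–1–5 is a cycle in G, G is not acyclic. Forests are exactly the graphs of treewidth ≤ 1, so tw(G) ≥ 2. The upper and lower bounds meet at 2, so that is the treewidth.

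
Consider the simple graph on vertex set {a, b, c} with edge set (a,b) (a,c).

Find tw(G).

A width-1 tree decomposition is:
Bags: B1 = {a, c}  B2 = {a, b}
Tree: B1–B2
The largest bag has 2 vertices, giving width 1; this decomposition certifies tw(G) ≤ 1. Any graph with an edge has treewidth ≥ 1, and G has the edge c–a. The upper and lower bounds meet at 1, so that is the treewidth.

1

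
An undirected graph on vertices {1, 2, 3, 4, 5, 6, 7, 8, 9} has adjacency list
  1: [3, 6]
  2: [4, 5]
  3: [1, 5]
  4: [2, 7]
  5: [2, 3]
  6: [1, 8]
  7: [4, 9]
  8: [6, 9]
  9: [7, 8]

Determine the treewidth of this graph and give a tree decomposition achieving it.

Each bag holds 3 vertices, so the decomposition has width 2, which upper-bounds the treewidth. Since 7–9–8–6–1–3–5–2–4–7 is a cycle in G, G is not acyclic. Forests are exactly the graphs of treewidth ≤ 1, so tw(G) ≥ 2. The upper and lower bounds meet at 2, so that is the treewidth.

Treewidth 2.
Bags: B1 = {7, 8, 9}  B2 = {6, 7, 8}  B3 = {1, 6, 7}  B4 = {1, 3, 7}  B5 = {3, 5, 7}  B6 = {2, 5, 7}  B7 = {2, 4, 7}
Tree: B1–B2, B2–B3, B3–B4, B4–B5, B5–B6, B6–B7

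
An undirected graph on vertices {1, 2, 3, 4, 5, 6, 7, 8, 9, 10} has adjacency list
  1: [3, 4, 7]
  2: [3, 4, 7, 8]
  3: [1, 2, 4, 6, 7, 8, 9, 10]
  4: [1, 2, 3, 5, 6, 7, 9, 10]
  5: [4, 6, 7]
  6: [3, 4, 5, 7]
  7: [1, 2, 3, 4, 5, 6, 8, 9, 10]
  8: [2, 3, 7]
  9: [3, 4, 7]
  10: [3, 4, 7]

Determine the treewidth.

3

A width-3 tree decomposition is:
Bags: B1 = {3, 4, 6, 7}  B2 = {2, 3, 4, 7}  B3 = {4, 5, 6, 7}  B4 = {2, 3, 7, 8}  B5 = {3, 4, 7, 9}  B6 = {3, 4, 7, 10}  B7 = {1, 3, 4, 7}
Tree: B1–B2, B1–B3, B2–B4, B1–B5, B5–B6, B2–B7
Every bag has size at most 4, so the width is 4 − 1 = 3 and tw(G) ≤ 3. For the lower bound, the 4 vertices {2, 3, 7, 8} are pairwise adjacent, and any tree decomposition puts a clique entirely inside one bag — forcing width ≥ 3. Hence tw(G) = 3 exactly.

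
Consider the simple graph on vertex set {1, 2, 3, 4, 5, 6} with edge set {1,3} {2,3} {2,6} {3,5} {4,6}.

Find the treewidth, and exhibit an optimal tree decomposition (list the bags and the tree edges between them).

Every bag has size at most 2, so the width is 2 − 1 = 1 and tw(G) ≤ 1. Any graph with an edge has treewidth ≥ 1, and G has the edge 1–3. Hence tw(G) = 1 exactly.

Treewidth 1.
Bags: B1 = {1, 3}  B2 = {2, 3}  B3 = {3, 5}  B4 = {2, 6}  B5 = {4, 6}
Tree: B1–B2, B2–B3, B2–B4, B4–B5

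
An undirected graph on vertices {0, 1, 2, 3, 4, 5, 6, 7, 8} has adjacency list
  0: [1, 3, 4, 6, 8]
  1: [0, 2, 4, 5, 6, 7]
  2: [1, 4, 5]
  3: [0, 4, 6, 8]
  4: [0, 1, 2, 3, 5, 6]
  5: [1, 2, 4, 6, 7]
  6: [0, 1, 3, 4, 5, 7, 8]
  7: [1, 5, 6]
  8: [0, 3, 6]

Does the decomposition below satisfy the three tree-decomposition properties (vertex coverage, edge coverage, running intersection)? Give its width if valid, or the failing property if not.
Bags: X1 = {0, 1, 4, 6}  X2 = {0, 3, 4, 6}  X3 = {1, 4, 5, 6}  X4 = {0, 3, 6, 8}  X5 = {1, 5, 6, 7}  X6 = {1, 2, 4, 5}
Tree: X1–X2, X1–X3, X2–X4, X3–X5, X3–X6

Checking the three conditions: (i) the bags cover all of {0, 1, 2, 3, 4, 5, 6, 7, 8}; (ii) for each edge, some bag contains both endpoints; (iii) the bags containing any fixed vertex form a subtree. All hold, so the decomposition is valid with width 4 − 1 = 3.

Yes; width 3.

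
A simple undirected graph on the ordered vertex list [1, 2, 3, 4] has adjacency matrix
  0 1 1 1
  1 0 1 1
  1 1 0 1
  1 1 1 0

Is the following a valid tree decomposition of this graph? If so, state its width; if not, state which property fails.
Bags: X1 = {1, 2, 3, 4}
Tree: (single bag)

Checking the three conditions: (i) the bags cover all of {1, 2, 3, 4}; (ii) for each edge, some bag contains both endpoints; (iii) the bags containing any fixed vertex form a subtree. All hold, so the decomposition is valid with width 4 − 1 = 3.

Yes; width 3.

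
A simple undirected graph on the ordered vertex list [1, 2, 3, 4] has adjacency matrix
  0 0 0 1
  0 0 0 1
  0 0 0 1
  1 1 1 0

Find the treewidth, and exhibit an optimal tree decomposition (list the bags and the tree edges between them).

Treewidth 1.
One such decomposition:
Bags: B1 = {1, 4}  B2 = {2, 4}  B3 = {3, 4}
Tree: B1–B2, B1–B3

Each bag holds 2 vertices, so the decomposition has width 1, which upper-bounds the treewidth. G has an edge, so its treewidth is at least 1. Therefore the treewidth is 1.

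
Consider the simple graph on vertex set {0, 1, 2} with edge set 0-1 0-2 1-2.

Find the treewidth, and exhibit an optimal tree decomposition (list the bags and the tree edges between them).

Treewidth 2.
One such decomposition:
Bags: B1 = {0, 1, 2}
Tree: (single bag)

With just one bag of size 3, the width is 3 − 1 = 2, so tw(G) ≤ 2. For the lower bound, the 3 vertices {0, 1, 2} are pairwise adjacent, and any tree decomposition puts a clique entirely inside one bag — forcing width ≥ 2. The upper and lower bounds meet at 2, so that is the treewidth.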